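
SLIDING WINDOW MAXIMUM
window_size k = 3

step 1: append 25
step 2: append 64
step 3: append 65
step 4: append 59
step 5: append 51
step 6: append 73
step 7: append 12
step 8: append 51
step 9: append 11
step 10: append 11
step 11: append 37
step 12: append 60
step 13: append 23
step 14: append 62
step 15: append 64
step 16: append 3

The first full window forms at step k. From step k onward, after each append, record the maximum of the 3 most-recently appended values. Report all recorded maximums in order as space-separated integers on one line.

Answer: 65 65 65 73 73 73 51 51 37 60 60 62 64 64

Derivation:
step 1: append 25 -> window=[25] (not full yet)
step 2: append 64 -> window=[25, 64] (not full yet)
step 3: append 65 -> window=[25, 64, 65] -> max=65
step 4: append 59 -> window=[64, 65, 59] -> max=65
step 5: append 51 -> window=[65, 59, 51] -> max=65
step 6: append 73 -> window=[59, 51, 73] -> max=73
step 7: append 12 -> window=[51, 73, 12] -> max=73
step 8: append 51 -> window=[73, 12, 51] -> max=73
step 9: append 11 -> window=[12, 51, 11] -> max=51
step 10: append 11 -> window=[51, 11, 11] -> max=51
step 11: append 37 -> window=[11, 11, 37] -> max=37
step 12: append 60 -> window=[11, 37, 60] -> max=60
step 13: append 23 -> window=[37, 60, 23] -> max=60
step 14: append 62 -> window=[60, 23, 62] -> max=62
step 15: append 64 -> window=[23, 62, 64] -> max=64
step 16: append 3 -> window=[62, 64, 3] -> max=64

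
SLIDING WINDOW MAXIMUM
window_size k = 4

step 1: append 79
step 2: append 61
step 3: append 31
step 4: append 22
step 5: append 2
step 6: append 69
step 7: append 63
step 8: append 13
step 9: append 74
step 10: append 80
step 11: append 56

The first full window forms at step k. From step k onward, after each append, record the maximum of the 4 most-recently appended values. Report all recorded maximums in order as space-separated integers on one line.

step 1: append 79 -> window=[79] (not full yet)
step 2: append 61 -> window=[79, 61] (not full yet)
step 3: append 31 -> window=[79, 61, 31] (not full yet)
step 4: append 22 -> window=[79, 61, 31, 22] -> max=79
step 5: append 2 -> window=[61, 31, 22, 2] -> max=61
step 6: append 69 -> window=[31, 22, 2, 69] -> max=69
step 7: append 63 -> window=[22, 2, 69, 63] -> max=69
step 8: append 13 -> window=[2, 69, 63, 13] -> max=69
step 9: append 74 -> window=[69, 63, 13, 74] -> max=74
step 10: append 80 -> window=[63, 13, 74, 80] -> max=80
step 11: append 56 -> window=[13, 74, 80, 56] -> max=80

Answer: 79 61 69 69 69 74 80 80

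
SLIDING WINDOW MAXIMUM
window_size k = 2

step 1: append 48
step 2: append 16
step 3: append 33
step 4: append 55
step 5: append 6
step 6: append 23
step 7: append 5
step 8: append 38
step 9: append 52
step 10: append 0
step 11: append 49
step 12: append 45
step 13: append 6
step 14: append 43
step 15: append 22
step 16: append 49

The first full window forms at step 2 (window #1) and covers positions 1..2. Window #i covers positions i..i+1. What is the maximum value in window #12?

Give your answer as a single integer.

Answer: 45

Derivation:
step 1: append 48 -> window=[48] (not full yet)
step 2: append 16 -> window=[48, 16] -> max=48
step 3: append 33 -> window=[16, 33] -> max=33
step 4: append 55 -> window=[33, 55] -> max=55
step 5: append 6 -> window=[55, 6] -> max=55
step 6: append 23 -> window=[6, 23] -> max=23
step 7: append 5 -> window=[23, 5] -> max=23
step 8: append 38 -> window=[5, 38] -> max=38
step 9: append 52 -> window=[38, 52] -> max=52
step 10: append 0 -> window=[52, 0] -> max=52
step 11: append 49 -> window=[0, 49] -> max=49
step 12: append 45 -> window=[49, 45] -> max=49
step 13: append 6 -> window=[45, 6] -> max=45
Window #12 max = 45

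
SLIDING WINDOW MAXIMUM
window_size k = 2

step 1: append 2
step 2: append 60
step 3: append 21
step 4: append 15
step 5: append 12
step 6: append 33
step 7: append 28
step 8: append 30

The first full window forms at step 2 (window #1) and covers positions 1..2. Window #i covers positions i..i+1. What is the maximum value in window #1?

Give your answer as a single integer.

Answer: 60

Derivation:
step 1: append 2 -> window=[2] (not full yet)
step 2: append 60 -> window=[2, 60] -> max=60
Window #1 max = 60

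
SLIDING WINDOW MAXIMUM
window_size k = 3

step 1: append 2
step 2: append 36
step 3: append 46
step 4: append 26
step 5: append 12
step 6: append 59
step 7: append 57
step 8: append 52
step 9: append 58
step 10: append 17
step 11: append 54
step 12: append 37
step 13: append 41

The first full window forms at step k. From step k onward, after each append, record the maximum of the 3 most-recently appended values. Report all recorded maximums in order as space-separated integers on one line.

Answer: 46 46 46 59 59 59 58 58 58 54 54

Derivation:
step 1: append 2 -> window=[2] (not full yet)
step 2: append 36 -> window=[2, 36] (not full yet)
step 3: append 46 -> window=[2, 36, 46] -> max=46
step 4: append 26 -> window=[36, 46, 26] -> max=46
step 5: append 12 -> window=[46, 26, 12] -> max=46
step 6: append 59 -> window=[26, 12, 59] -> max=59
step 7: append 57 -> window=[12, 59, 57] -> max=59
step 8: append 52 -> window=[59, 57, 52] -> max=59
step 9: append 58 -> window=[57, 52, 58] -> max=58
step 10: append 17 -> window=[52, 58, 17] -> max=58
step 11: append 54 -> window=[58, 17, 54] -> max=58
step 12: append 37 -> window=[17, 54, 37] -> max=54
step 13: append 41 -> window=[54, 37, 41] -> max=54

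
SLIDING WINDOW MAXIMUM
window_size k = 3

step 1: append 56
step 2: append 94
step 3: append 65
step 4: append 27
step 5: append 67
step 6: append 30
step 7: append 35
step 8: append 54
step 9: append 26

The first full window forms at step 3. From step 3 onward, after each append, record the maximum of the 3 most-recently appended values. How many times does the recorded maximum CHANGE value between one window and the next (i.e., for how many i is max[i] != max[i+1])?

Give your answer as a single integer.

Answer: 2

Derivation:
step 1: append 56 -> window=[56] (not full yet)
step 2: append 94 -> window=[56, 94] (not full yet)
step 3: append 65 -> window=[56, 94, 65] -> max=94
step 4: append 27 -> window=[94, 65, 27] -> max=94
step 5: append 67 -> window=[65, 27, 67] -> max=67
step 6: append 30 -> window=[27, 67, 30] -> max=67
step 7: append 35 -> window=[67, 30, 35] -> max=67
step 8: append 54 -> window=[30, 35, 54] -> max=54
step 9: append 26 -> window=[35, 54, 26] -> max=54
Recorded maximums: 94 94 67 67 67 54 54
Changes between consecutive maximums: 2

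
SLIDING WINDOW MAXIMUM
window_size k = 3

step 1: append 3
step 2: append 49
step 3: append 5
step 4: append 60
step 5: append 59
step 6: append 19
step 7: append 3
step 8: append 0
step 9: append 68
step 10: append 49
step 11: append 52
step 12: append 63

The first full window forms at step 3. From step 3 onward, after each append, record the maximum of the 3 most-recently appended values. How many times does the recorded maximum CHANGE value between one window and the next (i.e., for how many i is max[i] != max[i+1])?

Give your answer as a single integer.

Answer: 5

Derivation:
step 1: append 3 -> window=[3] (not full yet)
step 2: append 49 -> window=[3, 49] (not full yet)
step 3: append 5 -> window=[3, 49, 5] -> max=49
step 4: append 60 -> window=[49, 5, 60] -> max=60
step 5: append 59 -> window=[5, 60, 59] -> max=60
step 6: append 19 -> window=[60, 59, 19] -> max=60
step 7: append 3 -> window=[59, 19, 3] -> max=59
step 8: append 0 -> window=[19, 3, 0] -> max=19
step 9: append 68 -> window=[3, 0, 68] -> max=68
step 10: append 49 -> window=[0, 68, 49] -> max=68
step 11: append 52 -> window=[68, 49, 52] -> max=68
step 12: append 63 -> window=[49, 52, 63] -> max=63
Recorded maximums: 49 60 60 60 59 19 68 68 68 63
Changes between consecutive maximums: 5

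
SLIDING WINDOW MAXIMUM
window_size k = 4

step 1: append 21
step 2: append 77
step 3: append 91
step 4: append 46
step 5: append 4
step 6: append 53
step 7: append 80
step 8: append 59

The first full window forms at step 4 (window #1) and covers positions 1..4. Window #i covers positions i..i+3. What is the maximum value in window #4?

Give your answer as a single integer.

Answer: 80

Derivation:
step 1: append 21 -> window=[21] (not full yet)
step 2: append 77 -> window=[21, 77] (not full yet)
step 3: append 91 -> window=[21, 77, 91] (not full yet)
step 4: append 46 -> window=[21, 77, 91, 46] -> max=91
step 5: append 4 -> window=[77, 91, 46, 4] -> max=91
step 6: append 53 -> window=[91, 46, 4, 53] -> max=91
step 7: append 80 -> window=[46, 4, 53, 80] -> max=80
Window #4 max = 80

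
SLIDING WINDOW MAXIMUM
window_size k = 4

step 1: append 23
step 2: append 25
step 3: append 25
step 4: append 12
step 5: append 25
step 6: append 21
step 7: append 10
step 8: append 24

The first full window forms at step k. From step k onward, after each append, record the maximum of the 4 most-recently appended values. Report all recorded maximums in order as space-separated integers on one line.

Answer: 25 25 25 25 25

Derivation:
step 1: append 23 -> window=[23] (not full yet)
step 2: append 25 -> window=[23, 25] (not full yet)
step 3: append 25 -> window=[23, 25, 25] (not full yet)
step 4: append 12 -> window=[23, 25, 25, 12] -> max=25
step 5: append 25 -> window=[25, 25, 12, 25] -> max=25
step 6: append 21 -> window=[25, 12, 25, 21] -> max=25
step 7: append 10 -> window=[12, 25, 21, 10] -> max=25
step 8: append 24 -> window=[25, 21, 10, 24] -> max=25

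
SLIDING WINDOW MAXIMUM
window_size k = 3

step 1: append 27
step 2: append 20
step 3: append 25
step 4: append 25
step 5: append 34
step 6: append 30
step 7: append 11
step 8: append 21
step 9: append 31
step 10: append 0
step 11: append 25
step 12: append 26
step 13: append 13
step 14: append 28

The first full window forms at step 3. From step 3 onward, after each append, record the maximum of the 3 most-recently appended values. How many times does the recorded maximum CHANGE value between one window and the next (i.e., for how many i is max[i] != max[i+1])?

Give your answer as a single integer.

Answer: 6

Derivation:
step 1: append 27 -> window=[27] (not full yet)
step 2: append 20 -> window=[27, 20] (not full yet)
step 3: append 25 -> window=[27, 20, 25] -> max=27
step 4: append 25 -> window=[20, 25, 25] -> max=25
step 5: append 34 -> window=[25, 25, 34] -> max=34
step 6: append 30 -> window=[25, 34, 30] -> max=34
step 7: append 11 -> window=[34, 30, 11] -> max=34
step 8: append 21 -> window=[30, 11, 21] -> max=30
step 9: append 31 -> window=[11, 21, 31] -> max=31
step 10: append 0 -> window=[21, 31, 0] -> max=31
step 11: append 25 -> window=[31, 0, 25] -> max=31
step 12: append 26 -> window=[0, 25, 26] -> max=26
step 13: append 13 -> window=[25, 26, 13] -> max=26
step 14: append 28 -> window=[26, 13, 28] -> max=28
Recorded maximums: 27 25 34 34 34 30 31 31 31 26 26 28
Changes between consecutive maximums: 6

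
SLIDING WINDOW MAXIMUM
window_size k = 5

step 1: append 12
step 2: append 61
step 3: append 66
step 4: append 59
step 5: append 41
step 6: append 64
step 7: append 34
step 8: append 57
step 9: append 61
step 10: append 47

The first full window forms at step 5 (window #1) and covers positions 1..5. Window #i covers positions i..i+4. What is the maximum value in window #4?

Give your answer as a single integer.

Answer: 64

Derivation:
step 1: append 12 -> window=[12] (not full yet)
step 2: append 61 -> window=[12, 61] (not full yet)
step 3: append 66 -> window=[12, 61, 66] (not full yet)
step 4: append 59 -> window=[12, 61, 66, 59] (not full yet)
step 5: append 41 -> window=[12, 61, 66, 59, 41] -> max=66
step 6: append 64 -> window=[61, 66, 59, 41, 64] -> max=66
step 7: append 34 -> window=[66, 59, 41, 64, 34] -> max=66
step 8: append 57 -> window=[59, 41, 64, 34, 57] -> max=64
Window #4 max = 64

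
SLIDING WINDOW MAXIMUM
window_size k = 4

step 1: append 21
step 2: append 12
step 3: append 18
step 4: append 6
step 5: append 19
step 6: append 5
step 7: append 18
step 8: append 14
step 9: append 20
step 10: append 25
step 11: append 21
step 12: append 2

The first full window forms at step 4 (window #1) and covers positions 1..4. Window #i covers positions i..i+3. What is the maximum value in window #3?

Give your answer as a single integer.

Answer: 19

Derivation:
step 1: append 21 -> window=[21] (not full yet)
step 2: append 12 -> window=[21, 12] (not full yet)
step 3: append 18 -> window=[21, 12, 18] (not full yet)
step 4: append 6 -> window=[21, 12, 18, 6] -> max=21
step 5: append 19 -> window=[12, 18, 6, 19] -> max=19
step 6: append 5 -> window=[18, 6, 19, 5] -> max=19
Window #3 max = 19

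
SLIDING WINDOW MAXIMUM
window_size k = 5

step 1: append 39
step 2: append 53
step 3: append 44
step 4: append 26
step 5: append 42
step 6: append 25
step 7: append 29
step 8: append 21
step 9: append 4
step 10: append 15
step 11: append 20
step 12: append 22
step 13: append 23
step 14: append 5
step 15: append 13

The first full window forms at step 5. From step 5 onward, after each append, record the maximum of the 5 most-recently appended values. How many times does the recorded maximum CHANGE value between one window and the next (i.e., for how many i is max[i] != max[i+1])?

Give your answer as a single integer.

Answer: 5

Derivation:
step 1: append 39 -> window=[39] (not full yet)
step 2: append 53 -> window=[39, 53] (not full yet)
step 3: append 44 -> window=[39, 53, 44] (not full yet)
step 4: append 26 -> window=[39, 53, 44, 26] (not full yet)
step 5: append 42 -> window=[39, 53, 44, 26, 42] -> max=53
step 6: append 25 -> window=[53, 44, 26, 42, 25] -> max=53
step 7: append 29 -> window=[44, 26, 42, 25, 29] -> max=44
step 8: append 21 -> window=[26, 42, 25, 29, 21] -> max=42
step 9: append 4 -> window=[42, 25, 29, 21, 4] -> max=42
step 10: append 15 -> window=[25, 29, 21, 4, 15] -> max=29
step 11: append 20 -> window=[29, 21, 4, 15, 20] -> max=29
step 12: append 22 -> window=[21, 4, 15, 20, 22] -> max=22
step 13: append 23 -> window=[4, 15, 20, 22, 23] -> max=23
step 14: append 5 -> window=[15, 20, 22, 23, 5] -> max=23
step 15: append 13 -> window=[20, 22, 23, 5, 13] -> max=23
Recorded maximums: 53 53 44 42 42 29 29 22 23 23 23
Changes between consecutive maximums: 5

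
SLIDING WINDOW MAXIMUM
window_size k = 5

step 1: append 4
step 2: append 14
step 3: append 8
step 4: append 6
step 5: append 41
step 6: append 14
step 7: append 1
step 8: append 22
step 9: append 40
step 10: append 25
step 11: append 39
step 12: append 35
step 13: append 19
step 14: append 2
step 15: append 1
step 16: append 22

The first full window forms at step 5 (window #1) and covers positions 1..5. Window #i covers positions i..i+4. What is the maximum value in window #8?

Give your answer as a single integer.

step 1: append 4 -> window=[4] (not full yet)
step 2: append 14 -> window=[4, 14] (not full yet)
step 3: append 8 -> window=[4, 14, 8] (not full yet)
step 4: append 6 -> window=[4, 14, 8, 6] (not full yet)
step 5: append 41 -> window=[4, 14, 8, 6, 41] -> max=41
step 6: append 14 -> window=[14, 8, 6, 41, 14] -> max=41
step 7: append 1 -> window=[8, 6, 41, 14, 1] -> max=41
step 8: append 22 -> window=[6, 41, 14, 1, 22] -> max=41
step 9: append 40 -> window=[41, 14, 1, 22, 40] -> max=41
step 10: append 25 -> window=[14, 1, 22, 40, 25] -> max=40
step 11: append 39 -> window=[1, 22, 40, 25, 39] -> max=40
step 12: append 35 -> window=[22, 40, 25, 39, 35] -> max=40
Window #8 max = 40

Answer: 40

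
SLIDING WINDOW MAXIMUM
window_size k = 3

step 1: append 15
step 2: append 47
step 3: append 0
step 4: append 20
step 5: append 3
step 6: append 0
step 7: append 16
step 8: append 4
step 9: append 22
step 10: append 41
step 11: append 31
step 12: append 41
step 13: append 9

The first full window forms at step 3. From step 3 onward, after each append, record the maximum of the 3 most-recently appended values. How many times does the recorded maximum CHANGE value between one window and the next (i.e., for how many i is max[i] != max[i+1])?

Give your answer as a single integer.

step 1: append 15 -> window=[15] (not full yet)
step 2: append 47 -> window=[15, 47] (not full yet)
step 3: append 0 -> window=[15, 47, 0] -> max=47
step 4: append 20 -> window=[47, 0, 20] -> max=47
step 5: append 3 -> window=[0, 20, 3] -> max=20
step 6: append 0 -> window=[20, 3, 0] -> max=20
step 7: append 16 -> window=[3, 0, 16] -> max=16
step 8: append 4 -> window=[0, 16, 4] -> max=16
step 9: append 22 -> window=[16, 4, 22] -> max=22
step 10: append 41 -> window=[4, 22, 41] -> max=41
step 11: append 31 -> window=[22, 41, 31] -> max=41
step 12: append 41 -> window=[41, 31, 41] -> max=41
step 13: append 9 -> window=[31, 41, 9] -> max=41
Recorded maximums: 47 47 20 20 16 16 22 41 41 41 41
Changes between consecutive maximums: 4

Answer: 4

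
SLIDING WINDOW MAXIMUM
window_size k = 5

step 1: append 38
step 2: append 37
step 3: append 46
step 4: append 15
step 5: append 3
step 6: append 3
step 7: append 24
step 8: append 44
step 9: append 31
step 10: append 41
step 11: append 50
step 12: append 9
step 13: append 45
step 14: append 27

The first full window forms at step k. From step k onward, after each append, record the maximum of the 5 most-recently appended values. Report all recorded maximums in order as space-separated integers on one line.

Answer: 46 46 46 44 44 44 50 50 50 50

Derivation:
step 1: append 38 -> window=[38] (not full yet)
step 2: append 37 -> window=[38, 37] (not full yet)
step 3: append 46 -> window=[38, 37, 46] (not full yet)
step 4: append 15 -> window=[38, 37, 46, 15] (not full yet)
step 5: append 3 -> window=[38, 37, 46, 15, 3] -> max=46
step 6: append 3 -> window=[37, 46, 15, 3, 3] -> max=46
step 7: append 24 -> window=[46, 15, 3, 3, 24] -> max=46
step 8: append 44 -> window=[15, 3, 3, 24, 44] -> max=44
step 9: append 31 -> window=[3, 3, 24, 44, 31] -> max=44
step 10: append 41 -> window=[3, 24, 44, 31, 41] -> max=44
step 11: append 50 -> window=[24, 44, 31, 41, 50] -> max=50
step 12: append 9 -> window=[44, 31, 41, 50, 9] -> max=50
step 13: append 45 -> window=[31, 41, 50, 9, 45] -> max=50
step 14: append 27 -> window=[41, 50, 9, 45, 27] -> max=50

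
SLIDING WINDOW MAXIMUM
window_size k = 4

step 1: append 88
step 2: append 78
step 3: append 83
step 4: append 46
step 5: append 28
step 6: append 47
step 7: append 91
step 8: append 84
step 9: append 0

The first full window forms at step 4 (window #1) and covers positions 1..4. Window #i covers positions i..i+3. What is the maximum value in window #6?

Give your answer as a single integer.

Answer: 91

Derivation:
step 1: append 88 -> window=[88] (not full yet)
step 2: append 78 -> window=[88, 78] (not full yet)
step 3: append 83 -> window=[88, 78, 83] (not full yet)
step 4: append 46 -> window=[88, 78, 83, 46] -> max=88
step 5: append 28 -> window=[78, 83, 46, 28] -> max=83
step 6: append 47 -> window=[83, 46, 28, 47] -> max=83
step 7: append 91 -> window=[46, 28, 47, 91] -> max=91
step 8: append 84 -> window=[28, 47, 91, 84] -> max=91
step 9: append 0 -> window=[47, 91, 84, 0] -> max=91
Window #6 max = 91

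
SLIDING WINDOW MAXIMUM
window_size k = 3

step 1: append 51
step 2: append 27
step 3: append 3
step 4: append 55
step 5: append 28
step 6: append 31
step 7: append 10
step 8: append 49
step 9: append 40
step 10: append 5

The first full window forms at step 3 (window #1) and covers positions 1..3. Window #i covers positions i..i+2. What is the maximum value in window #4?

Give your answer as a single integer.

Answer: 55

Derivation:
step 1: append 51 -> window=[51] (not full yet)
step 2: append 27 -> window=[51, 27] (not full yet)
step 3: append 3 -> window=[51, 27, 3] -> max=51
step 4: append 55 -> window=[27, 3, 55] -> max=55
step 5: append 28 -> window=[3, 55, 28] -> max=55
step 6: append 31 -> window=[55, 28, 31] -> max=55
Window #4 max = 55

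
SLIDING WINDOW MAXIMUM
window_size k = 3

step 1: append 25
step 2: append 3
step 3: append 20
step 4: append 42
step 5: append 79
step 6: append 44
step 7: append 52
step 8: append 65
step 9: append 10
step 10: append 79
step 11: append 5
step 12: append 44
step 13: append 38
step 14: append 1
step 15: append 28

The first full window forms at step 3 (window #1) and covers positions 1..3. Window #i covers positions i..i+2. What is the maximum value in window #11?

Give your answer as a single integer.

step 1: append 25 -> window=[25] (not full yet)
step 2: append 3 -> window=[25, 3] (not full yet)
step 3: append 20 -> window=[25, 3, 20] -> max=25
step 4: append 42 -> window=[3, 20, 42] -> max=42
step 5: append 79 -> window=[20, 42, 79] -> max=79
step 6: append 44 -> window=[42, 79, 44] -> max=79
step 7: append 52 -> window=[79, 44, 52] -> max=79
step 8: append 65 -> window=[44, 52, 65] -> max=65
step 9: append 10 -> window=[52, 65, 10] -> max=65
step 10: append 79 -> window=[65, 10, 79] -> max=79
step 11: append 5 -> window=[10, 79, 5] -> max=79
step 12: append 44 -> window=[79, 5, 44] -> max=79
step 13: append 38 -> window=[5, 44, 38] -> max=44
Window #11 max = 44

Answer: 44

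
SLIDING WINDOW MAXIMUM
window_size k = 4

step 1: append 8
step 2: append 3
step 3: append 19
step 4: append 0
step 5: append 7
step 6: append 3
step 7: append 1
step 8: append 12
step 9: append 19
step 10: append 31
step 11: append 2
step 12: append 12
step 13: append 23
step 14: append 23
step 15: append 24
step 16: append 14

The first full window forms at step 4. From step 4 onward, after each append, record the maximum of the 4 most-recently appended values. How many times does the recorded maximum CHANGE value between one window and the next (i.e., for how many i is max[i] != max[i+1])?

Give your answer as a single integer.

step 1: append 8 -> window=[8] (not full yet)
step 2: append 3 -> window=[8, 3] (not full yet)
step 3: append 19 -> window=[8, 3, 19] (not full yet)
step 4: append 0 -> window=[8, 3, 19, 0] -> max=19
step 5: append 7 -> window=[3, 19, 0, 7] -> max=19
step 6: append 3 -> window=[19, 0, 7, 3] -> max=19
step 7: append 1 -> window=[0, 7, 3, 1] -> max=7
step 8: append 12 -> window=[7, 3, 1, 12] -> max=12
step 9: append 19 -> window=[3, 1, 12, 19] -> max=19
step 10: append 31 -> window=[1, 12, 19, 31] -> max=31
step 11: append 2 -> window=[12, 19, 31, 2] -> max=31
step 12: append 12 -> window=[19, 31, 2, 12] -> max=31
step 13: append 23 -> window=[31, 2, 12, 23] -> max=31
step 14: append 23 -> window=[2, 12, 23, 23] -> max=23
step 15: append 24 -> window=[12, 23, 23, 24] -> max=24
step 16: append 14 -> window=[23, 23, 24, 14] -> max=24
Recorded maximums: 19 19 19 7 12 19 31 31 31 31 23 24 24
Changes between consecutive maximums: 6

Answer: 6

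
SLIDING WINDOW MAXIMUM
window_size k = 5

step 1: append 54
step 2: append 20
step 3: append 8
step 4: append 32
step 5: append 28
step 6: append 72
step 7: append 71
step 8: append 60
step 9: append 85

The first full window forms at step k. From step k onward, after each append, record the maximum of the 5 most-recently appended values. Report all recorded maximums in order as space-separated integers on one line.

Answer: 54 72 72 72 85

Derivation:
step 1: append 54 -> window=[54] (not full yet)
step 2: append 20 -> window=[54, 20] (not full yet)
step 3: append 8 -> window=[54, 20, 8] (not full yet)
step 4: append 32 -> window=[54, 20, 8, 32] (not full yet)
step 5: append 28 -> window=[54, 20, 8, 32, 28] -> max=54
step 6: append 72 -> window=[20, 8, 32, 28, 72] -> max=72
step 7: append 71 -> window=[8, 32, 28, 72, 71] -> max=72
step 8: append 60 -> window=[32, 28, 72, 71, 60] -> max=72
step 9: append 85 -> window=[28, 72, 71, 60, 85] -> max=85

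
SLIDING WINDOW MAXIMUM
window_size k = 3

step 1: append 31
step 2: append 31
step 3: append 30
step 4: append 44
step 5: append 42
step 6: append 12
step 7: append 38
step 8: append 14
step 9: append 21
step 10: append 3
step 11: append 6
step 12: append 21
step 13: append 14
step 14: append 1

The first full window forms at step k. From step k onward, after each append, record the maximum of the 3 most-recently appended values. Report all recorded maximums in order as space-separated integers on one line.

Answer: 31 44 44 44 42 38 38 21 21 21 21 21

Derivation:
step 1: append 31 -> window=[31] (not full yet)
step 2: append 31 -> window=[31, 31] (not full yet)
step 3: append 30 -> window=[31, 31, 30] -> max=31
step 4: append 44 -> window=[31, 30, 44] -> max=44
step 5: append 42 -> window=[30, 44, 42] -> max=44
step 6: append 12 -> window=[44, 42, 12] -> max=44
step 7: append 38 -> window=[42, 12, 38] -> max=42
step 8: append 14 -> window=[12, 38, 14] -> max=38
step 9: append 21 -> window=[38, 14, 21] -> max=38
step 10: append 3 -> window=[14, 21, 3] -> max=21
step 11: append 6 -> window=[21, 3, 6] -> max=21
step 12: append 21 -> window=[3, 6, 21] -> max=21
step 13: append 14 -> window=[6, 21, 14] -> max=21
step 14: append 1 -> window=[21, 14, 1] -> max=21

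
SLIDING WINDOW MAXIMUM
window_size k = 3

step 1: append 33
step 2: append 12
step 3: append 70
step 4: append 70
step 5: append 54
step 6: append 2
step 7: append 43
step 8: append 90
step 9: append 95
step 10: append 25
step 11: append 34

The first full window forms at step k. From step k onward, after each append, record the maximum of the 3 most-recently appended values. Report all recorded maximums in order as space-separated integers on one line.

step 1: append 33 -> window=[33] (not full yet)
step 2: append 12 -> window=[33, 12] (not full yet)
step 3: append 70 -> window=[33, 12, 70] -> max=70
step 4: append 70 -> window=[12, 70, 70] -> max=70
step 5: append 54 -> window=[70, 70, 54] -> max=70
step 6: append 2 -> window=[70, 54, 2] -> max=70
step 7: append 43 -> window=[54, 2, 43] -> max=54
step 8: append 90 -> window=[2, 43, 90] -> max=90
step 9: append 95 -> window=[43, 90, 95] -> max=95
step 10: append 25 -> window=[90, 95, 25] -> max=95
step 11: append 34 -> window=[95, 25, 34] -> max=95

Answer: 70 70 70 70 54 90 95 95 95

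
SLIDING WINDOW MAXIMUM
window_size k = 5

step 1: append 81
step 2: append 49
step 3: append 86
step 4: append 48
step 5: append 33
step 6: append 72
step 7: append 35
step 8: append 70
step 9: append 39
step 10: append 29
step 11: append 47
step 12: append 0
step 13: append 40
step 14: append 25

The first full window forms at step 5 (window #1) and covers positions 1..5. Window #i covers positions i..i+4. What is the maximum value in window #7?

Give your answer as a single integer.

Answer: 70

Derivation:
step 1: append 81 -> window=[81] (not full yet)
step 2: append 49 -> window=[81, 49] (not full yet)
step 3: append 86 -> window=[81, 49, 86] (not full yet)
step 4: append 48 -> window=[81, 49, 86, 48] (not full yet)
step 5: append 33 -> window=[81, 49, 86, 48, 33] -> max=86
step 6: append 72 -> window=[49, 86, 48, 33, 72] -> max=86
step 7: append 35 -> window=[86, 48, 33, 72, 35] -> max=86
step 8: append 70 -> window=[48, 33, 72, 35, 70] -> max=72
step 9: append 39 -> window=[33, 72, 35, 70, 39] -> max=72
step 10: append 29 -> window=[72, 35, 70, 39, 29] -> max=72
step 11: append 47 -> window=[35, 70, 39, 29, 47] -> max=70
Window #7 max = 70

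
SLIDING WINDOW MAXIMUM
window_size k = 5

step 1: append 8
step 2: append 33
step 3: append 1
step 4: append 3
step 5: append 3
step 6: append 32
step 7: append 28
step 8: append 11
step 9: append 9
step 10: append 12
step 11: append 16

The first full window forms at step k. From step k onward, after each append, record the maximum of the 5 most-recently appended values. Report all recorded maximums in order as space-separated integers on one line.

step 1: append 8 -> window=[8] (not full yet)
step 2: append 33 -> window=[8, 33] (not full yet)
step 3: append 1 -> window=[8, 33, 1] (not full yet)
step 4: append 3 -> window=[8, 33, 1, 3] (not full yet)
step 5: append 3 -> window=[8, 33, 1, 3, 3] -> max=33
step 6: append 32 -> window=[33, 1, 3, 3, 32] -> max=33
step 7: append 28 -> window=[1, 3, 3, 32, 28] -> max=32
step 8: append 11 -> window=[3, 3, 32, 28, 11] -> max=32
step 9: append 9 -> window=[3, 32, 28, 11, 9] -> max=32
step 10: append 12 -> window=[32, 28, 11, 9, 12] -> max=32
step 11: append 16 -> window=[28, 11, 9, 12, 16] -> max=28

Answer: 33 33 32 32 32 32 28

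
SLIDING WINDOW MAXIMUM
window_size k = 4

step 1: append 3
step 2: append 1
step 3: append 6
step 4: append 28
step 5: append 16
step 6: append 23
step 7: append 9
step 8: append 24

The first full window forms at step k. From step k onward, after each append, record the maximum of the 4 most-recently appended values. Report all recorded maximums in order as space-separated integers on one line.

step 1: append 3 -> window=[3] (not full yet)
step 2: append 1 -> window=[3, 1] (not full yet)
step 3: append 6 -> window=[3, 1, 6] (not full yet)
step 4: append 28 -> window=[3, 1, 6, 28] -> max=28
step 5: append 16 -> window=[1, 6, 28, 16] -> max=28
step 6: append 23 -> window=[6, 28, 16, 23] -> max=28
step 7: append 9 -> window=[28, 16, 23, 9] -> max=28
step 8: append 24 -> window=[16, 23, 9, 24] -> max=24

Answer: 28 28 28 28 24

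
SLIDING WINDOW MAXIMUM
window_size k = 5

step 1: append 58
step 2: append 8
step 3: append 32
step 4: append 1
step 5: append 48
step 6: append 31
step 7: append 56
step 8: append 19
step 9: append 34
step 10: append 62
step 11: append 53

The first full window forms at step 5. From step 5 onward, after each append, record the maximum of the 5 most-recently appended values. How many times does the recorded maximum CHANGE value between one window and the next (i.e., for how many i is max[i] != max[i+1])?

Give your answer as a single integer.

Answer: 3

Derivation:
step 1: append 58 -> window=[58] (not full yet)
step 2: append 8 -> window=[58, 8] (not full yet)
step 3: append 32 -> window=[58, 8, 32] (not full yet)
step 4: append 1 -> window=[58, 8, 32, 1] (not full yet)
step 5: append 48 -> window=[58, 8, 32, 1, 48] -> max=58
step 6: append 31 -> window=[8, 32, 1, 48, 31] -> max=48
step 7: append 56 -> window=[32, 1, 48, 31, 56] -> max=56
step 8: append 19 -> window=[1, 48, 31, 56, 19] -> max=56
step 9: append 34 -> window=[48, 31, 56, 19, 34] -> max=56
step 10: append 62 -> window=[31, 56, 19, 34, 62] -> max=62
step 11: append 53 -> window=[56, 19, 34, 62, 53] -> max=62
Recorded maximums: 58 48 56 56 56 62 62
Changes between consecutive maximums: 3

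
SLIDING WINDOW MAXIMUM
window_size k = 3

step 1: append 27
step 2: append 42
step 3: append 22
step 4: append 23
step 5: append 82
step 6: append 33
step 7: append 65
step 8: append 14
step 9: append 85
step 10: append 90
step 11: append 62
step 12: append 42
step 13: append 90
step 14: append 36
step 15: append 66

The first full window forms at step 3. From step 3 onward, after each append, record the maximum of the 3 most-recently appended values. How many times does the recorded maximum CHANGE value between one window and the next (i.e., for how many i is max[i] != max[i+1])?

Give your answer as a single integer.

step 1: append 27 -> window=[27] (not full yet)
step 2: append 42 -> window=[27, 42] (not full yet)
step 3: append 22 -> window=[27, 42, 22] -> max=42
step 4: append 23 -> window=[42, 22, 23] -> max=42
step 5: append 82 -> window=[22, 23, 82] -> max=82
step 6: append 33 -> window=[23, 82, 33] -> max=82
step 7: append 65 -> window=[82, 33, 65] -> max=82
step 8: append 14 -> window=[33, 65, 14] -> max=65
step 9: append 85 -> window=[65, 14, 85] -> max=85
step 10: append 90 -> window=[14, 85, 90] -> max=90
step 11: append 62 -> window=[85, 90, 62] -> max=90
step 12: append 42 -> window=[90, 62, 42] -> max=90
step 13: append 90 -> window=[62, 42, 90] -> max=90
step 14: append 36 -> window=[42, 90, 36] -> max=90
step 15: append 66 -> window=[90, 36, 66] -> max=90
Recorded maximums: 42 42 82 82 82 65 85 90 90 90 90 90 90
Changes between consecutive maximums: 4

Answer: 4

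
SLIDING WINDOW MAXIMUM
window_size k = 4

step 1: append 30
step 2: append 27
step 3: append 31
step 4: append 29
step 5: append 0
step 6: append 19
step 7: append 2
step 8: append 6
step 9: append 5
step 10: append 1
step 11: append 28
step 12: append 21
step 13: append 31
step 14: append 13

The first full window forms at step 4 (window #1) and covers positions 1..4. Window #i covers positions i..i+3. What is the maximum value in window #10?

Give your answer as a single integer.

step 1: append 30 -> window=[30] (not full yet)
step 2: append 27 -> window=[30, 27] (not full yet)
step 3: append 31 -> window=[30, 27, 31] (not full yet)
step 4: append 29 -> window=[30, 27, 31, 29] -> max=31
step 5: append 0 -> window=[27, 31, 29, 0] -> max=31
step 6: append 19 -> window=[31, 29, 0, 19] -> max=31
step 7: append 2 -> window=[29, 0, 19, 2] -> max=29
step 8: append 6 -> window=[0, 19, 2, 6] -> max=19
step 9: append 5 -> window=[19, 2, 6, 5] -> max=19
step 10: append 1 -> window=[2, 6, 5, 1] -> max=6
step 11: append 28 -> window=[6, 5, 1, 28] -> max=28
step 12: append 21 -> window=[5, 1, 28, 21] -> max=28
step 13: append 31 -> window=[1, 28, 21, 31] -> max=31
Window #10 max = 31

Answer: 31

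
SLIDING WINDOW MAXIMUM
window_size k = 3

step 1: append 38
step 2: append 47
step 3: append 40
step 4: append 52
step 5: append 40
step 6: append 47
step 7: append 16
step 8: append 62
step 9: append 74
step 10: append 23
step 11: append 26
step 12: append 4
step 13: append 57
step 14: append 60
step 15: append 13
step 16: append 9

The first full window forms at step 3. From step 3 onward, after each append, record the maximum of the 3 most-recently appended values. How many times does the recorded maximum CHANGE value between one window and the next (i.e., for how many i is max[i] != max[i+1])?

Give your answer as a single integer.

step 1: append 38 -> window=[38] (not full yet)
step 2: append 47 -> window=[38, 47] (not full yet)
step 3: append 40 -> window=[38, 47, 40] -> max=47
step 4: append 52 -> window=[47, 40, 52] -> max=52
step 5: append 40 -> window=[40, 52, 40] -> max=52
step 6: append 47 -> window=[52, 40, 47] -> max=52
step 7: append 16 -> window=[40, 47, 16] -> max=47
step 8: append 62 -> window=[47, 16, 62] -> max=62
step 9: append 74 -> window=[16, 62, 74] -> max=74
step 10: append 23 -> window=[62, 74, 23] -> max=74
step 11: append 26 -> window=[74, 23, 26] -> max=74
step 12: append 4 -> window=[23, 26, 4] -> max=26
step 13: append 57 -> window=[26, 4, 57] -> max=57
step 14: append 60 -> window=[4, 57, 60] -> max=60
step 15: append 13 -> window=[57, 60, 13] -> max=60
step 16: append 9 -> window=[60, 13, 9] -> max=60
Recorded maximums: 47 52 52 52 47 62 74 74 74 26 57 60 60 60
Changes between consecutive maximums: 7

Answer: 7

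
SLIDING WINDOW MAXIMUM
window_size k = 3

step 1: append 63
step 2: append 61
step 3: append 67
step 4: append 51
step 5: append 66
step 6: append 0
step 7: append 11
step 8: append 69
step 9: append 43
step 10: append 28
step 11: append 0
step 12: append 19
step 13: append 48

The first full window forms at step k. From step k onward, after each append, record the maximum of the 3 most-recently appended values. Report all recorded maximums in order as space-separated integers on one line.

step 1: append 63 -> window=[63] (not full yet)
step 2: append 61 -> window=[63, 61] (not full yet)
step 3: append 67 -> window=[63, 61, 67] -> max=67
step 4: append 51 -> window=[61, 67, 51] -> max=67
step 5: append 66 -> window=[67, 51, 66] -> max=67
step 6: append 0 -> window=[51, 66, 0] -> max=66
step 7: append 11 -> window=[66, 0, 11] -> max=66
step 8: append 69 -> window=[0, 11, 69] -> max=69
step 9: append 43 -> window=[11, 69, 43] -> max=69
step 10: append 28 -> window=[69, 43, 28] -> max=69
step 11: append 0 -> window=[43, 28, 0] -> max=43
step 12: append 19 -> window=[28, 0, 19] -> max=28
step 13: append 48 -> window=[0, 19, 48] -> max=48

Answer: 67 67 67 66 66 69 69 69 43 28 48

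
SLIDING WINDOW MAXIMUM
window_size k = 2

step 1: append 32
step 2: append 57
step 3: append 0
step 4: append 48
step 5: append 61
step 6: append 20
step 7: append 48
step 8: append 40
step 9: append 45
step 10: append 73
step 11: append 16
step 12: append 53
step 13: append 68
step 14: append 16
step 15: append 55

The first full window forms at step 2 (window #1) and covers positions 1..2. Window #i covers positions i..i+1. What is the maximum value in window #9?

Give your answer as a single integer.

Answer: 73

Derivation:
step 1: append 32 -> window=[32] (not full yet)
step 2: append 57 -> window=[32, 57] -> max=57
step 3: append 0 -> window=[57, 0] -> max=57
step 4: append 48 -> window=[0, 48] -> max=48
step 5: append 61 -> window=[48, 61] -> max=61
step 6: append 20 -> window=[61, 20] -> max=61
step 7: append 48 -> window=[20, 48] -> max=48
step 8: append 40 -> window=[48, 40] -> max=48
step 9: append 45 -> window=[40, 45] -> max=45
step 10: append 73 -> window=[45, 73] -> max=73
Window #9 max = 73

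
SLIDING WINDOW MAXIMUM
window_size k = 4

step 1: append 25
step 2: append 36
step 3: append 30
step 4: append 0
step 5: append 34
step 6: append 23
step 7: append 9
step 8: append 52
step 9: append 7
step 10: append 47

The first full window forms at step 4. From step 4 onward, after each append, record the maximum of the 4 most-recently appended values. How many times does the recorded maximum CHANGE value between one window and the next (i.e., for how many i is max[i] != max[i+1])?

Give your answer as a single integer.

step 1: append 25 -> window=[25] (not full yet)
step 2: append 36 -> window=[25, 36] (not full yet)
step 3: append 30 -> window=[25, 36, 30] (not full yet)
step 4: append 0 -> window=[25, 36, 30, 0] -> max=36
step 5: append 34 -> window=[36, 30, 0, 34] -> max=36
step 6: append 23 -> window=[30, 0, 34, 23] -> max=34
step 7: append 9 -> window=[0, 34, 23, 9] -> max=34
step 8: append 52 -> window=[34, 23, 9, 52] -> max=52
step 9: append 7 -> window=[23, 9, 52, 7] -> max=52
step 10: append 47 -> window=[9, 52, 7, 47] -> max=52
Recorded maximums: 36 36 34 34 52 52 52
Changes between consecutive maximums: 2

Answer: 2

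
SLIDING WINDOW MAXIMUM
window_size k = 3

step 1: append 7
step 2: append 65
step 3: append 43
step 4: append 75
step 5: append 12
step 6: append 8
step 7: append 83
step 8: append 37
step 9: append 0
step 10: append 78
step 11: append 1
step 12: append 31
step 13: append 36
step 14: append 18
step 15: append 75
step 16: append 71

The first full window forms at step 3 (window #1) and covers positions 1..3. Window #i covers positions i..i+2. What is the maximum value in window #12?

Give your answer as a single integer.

step 1: append 7 -> window=[7] (not full yet)
step 2: append 65 -> window=[7, 65] (not full yet)
step 3: append 43 -> window=[7, 65, 43] -> max=65
step 4: append 75 -> window=[65, 43, 75] -> max=75
step 5: append 12 -> window=[43, 75, 12] -> max=75
step 6: append 8 -> window=[75, 12, 8] -> max=75
step 7: append 83 -> window=[12, 8, 83] -> max=83
step 8: append 37 -> window=[8, 83, 37] -> max=83
step 9: append 0 -> window=[83, 37, 0] -> max=83
step 10: append 78 -> window=[37, 0, 78] -> max=78
step 11: append 1 -> window=[0, 78, 1] -> max=78
step 12: append 31 -> window=[78, 1, 31] -> max=78
step 13: append 36 -> window=[1, 31, 36] -> max=36
step 14: append 18 -> window=[31, 36, 18] -> max=36
Window #12 max = 36

Answer: 36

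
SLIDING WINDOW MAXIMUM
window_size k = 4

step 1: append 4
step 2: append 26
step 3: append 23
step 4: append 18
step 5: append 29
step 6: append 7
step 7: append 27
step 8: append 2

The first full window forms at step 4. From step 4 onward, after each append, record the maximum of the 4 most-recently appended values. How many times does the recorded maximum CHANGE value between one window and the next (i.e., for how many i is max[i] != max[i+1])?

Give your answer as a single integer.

Answer: 1

Derivation:
step 1: append 4 -> window=[4] (not full yet)
step 2: append 26 -> window=[4, 26] (not full yet)
step 3: append 23 -> window=[4, 26, 23] (not full yet)
step 4: append 18 -> window=[4, 26, 23, 18] -> max=26
step 5: append 29 -> window=[26, 23, 18, 29] -> max=29
step 6: append 7 -> window=[23, 18, 29, 7] -> max=29
step 7: append 27 -> window=[18, 29, 7, 27] -> max=29
step 8: append 2 -> window=[29, 7, 27, 2] -> max=29
Recorded maximums: 26 29 29 29 29
Changes between consecutive maximums: 1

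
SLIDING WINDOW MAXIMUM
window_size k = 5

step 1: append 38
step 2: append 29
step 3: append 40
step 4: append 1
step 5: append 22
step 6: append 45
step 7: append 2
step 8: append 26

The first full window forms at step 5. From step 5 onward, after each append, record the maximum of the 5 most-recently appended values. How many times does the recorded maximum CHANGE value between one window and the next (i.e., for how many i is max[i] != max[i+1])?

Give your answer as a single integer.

Answer: 1

Derivation:
step 1: append 38 -> window=[38] (not full yet)
step 2: append 29 -> window=[38, 29] (not full yet)
step 3: append 40 -> window=[38, 29, 40] (not full yet)
step 4: append 1 -> window=[38, 29, 40, 1] (not full yet)
step 5: append 22 -> window=[38, 29, 40, 1, 22] -> max=40
step 6: append 45 -> window=[29, 40, 1, 22, 45] -> max=45
step 7: append 2 -> window=[40, 1, 22, 45, 2] -> max=45
step 8: append 26 -> window=[1, 22, 45, 2, 26] -> max=45
Recorded maximums: 40 45 45 45
Changes between consecutive maximums: 1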